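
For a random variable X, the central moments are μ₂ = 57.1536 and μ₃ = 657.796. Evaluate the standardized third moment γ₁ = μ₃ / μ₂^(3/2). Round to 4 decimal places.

σ = √μ₂ = √57.1536 = 7.56000
σ³ = μ₂^(3/2) = 432.08122
γ₁ = μ₃/σ³ = 657.796 / 432.08122 ≈ 1.5224

1.5224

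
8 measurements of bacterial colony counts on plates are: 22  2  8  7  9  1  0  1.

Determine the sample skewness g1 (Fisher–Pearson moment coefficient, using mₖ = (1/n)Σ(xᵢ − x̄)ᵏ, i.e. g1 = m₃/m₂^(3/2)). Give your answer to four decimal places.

1.3127

x̄ = (22 + 2 + 8 + 7 + 9 + 1 + 0 + 1) / 8 = 6.2500
deviations (xᵢ − x̄): 15.7500, -4.2500, 1.7500, 0.7500, 2.7500, -5.2500, -6.2500, -5.2500
Σ(xᵢ − x̄)² = 371.5000 ⇒ m₂ = 371.5000/8 = 46.43750
Σ(xᵢ − x̄)³ = 3323.2500 ⇒ m₃ = 3323.2500/8 = 415.40625
m₂^(3/2) = 46.43750^(1.5) = 316.44865
g1 = m₃ / m₂^(3/2) = 415.40625 / 316.44865 ≈ 1.3127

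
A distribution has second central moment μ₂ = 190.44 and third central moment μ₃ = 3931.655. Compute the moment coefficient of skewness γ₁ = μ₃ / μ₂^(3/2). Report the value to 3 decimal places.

1.496

σ = √μ₂ = √190.44 = 13.80000
σ³ = μ₂^(3/2) = 2628.07200
γ₁ = μ₃/σ³ = 3931.655 / 2628.07200 ≈ 1.496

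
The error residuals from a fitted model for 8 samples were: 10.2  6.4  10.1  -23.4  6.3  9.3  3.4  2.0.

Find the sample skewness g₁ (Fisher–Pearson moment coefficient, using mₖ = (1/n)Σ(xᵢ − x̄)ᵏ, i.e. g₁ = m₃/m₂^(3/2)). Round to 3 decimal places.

-1.948

x̄ = (10.2 + 6.4 + 10.1 - 23.4 + 6.3 + 9.3 + 3.4 + 2.0) / 8 = 3.0375
deviations (xᵢ − x̄): 7.1625, 3.3625, 7.0625, -26.4375, 3.2625, 6.2625, 0.3625, -1.0375
Σ(xᵢ − x̄)² = 862.4988 ⇒ m₂ = 862.4988/8 = 107.81234
Σ(xᵢ − x̄)³ = -17441.2645 ⇒ m₃ = -17441.2645/8 = -2180.15807
m₂^(3/2) = 107.81234^(1.5) = 1119.44492
g₁ = m₃ / m₂^(3/2) = -2180.15807 / 1119.44492 ≈ -1.948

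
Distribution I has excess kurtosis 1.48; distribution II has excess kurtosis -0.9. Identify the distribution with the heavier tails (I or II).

Higher excess kurtosis ⇒ heavier tails relative to the normal distribution.
1.48 vs -0.9: the larger is 1.48, so I has heavier tails. (I is leptokurtic — heavier-than-normal tails; the other is platykurtic.)

I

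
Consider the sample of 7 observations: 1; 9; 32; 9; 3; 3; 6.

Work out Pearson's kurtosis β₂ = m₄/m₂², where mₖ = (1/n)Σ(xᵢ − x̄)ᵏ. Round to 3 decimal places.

x̄ = 9.0000
Σ(xᵢ − x̄)² = 674.0000 ⇒ m₂ = 96.28571
Σ(xᵢ − x̄)⁴ = 286610.0000 ⇒ m₄ = 40944.28571
m₂² = 9270.93878
β₂ = m₄/m₂² = 40944.28571 / 9270.93878 ≈ 4.416

4.416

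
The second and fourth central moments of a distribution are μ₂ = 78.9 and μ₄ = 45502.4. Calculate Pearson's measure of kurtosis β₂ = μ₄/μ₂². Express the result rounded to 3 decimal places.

7.309

μ₂² = 78.9² = 6225.21000
μ₄/μ₂² = 45502.4 / 6225.21000 = 7.30938
β₂ ≈ 7.309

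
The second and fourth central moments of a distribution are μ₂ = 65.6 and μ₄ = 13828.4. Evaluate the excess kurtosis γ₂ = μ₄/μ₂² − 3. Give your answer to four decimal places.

0.2134

μ₂² = 65.6² = 4303.36000
μ₄/μ₂² = 13828.4 / 4303.36000 = 3.21340
γ₂ = 3.21340 − 3 ≈ 0.2134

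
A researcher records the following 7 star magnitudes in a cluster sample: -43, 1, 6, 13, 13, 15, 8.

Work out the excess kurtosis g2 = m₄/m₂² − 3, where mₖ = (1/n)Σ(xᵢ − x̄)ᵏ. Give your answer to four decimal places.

x̄ = 1.8571
Σ(xᵢ − x̄)² = 2488.8571 ⇒ m₂ = 355.55102
Σ(xᵢ − x̄)⁴ = 4111190.3382 ⇒ m₄ = 587312.90546
m₂² = 126416.52811
g2 = m₄/m₂² − 3 = 4.64586 − 3 ≈ 1.6459

1.6459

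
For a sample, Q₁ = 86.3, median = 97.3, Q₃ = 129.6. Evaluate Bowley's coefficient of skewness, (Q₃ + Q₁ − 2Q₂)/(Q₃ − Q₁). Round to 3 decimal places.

numerator: Q₃ + Q₁ − 2Q₂ = 129.6 + 86.3 − 2×97.3 = 21.3000
denominator: Q₃ − Q₁ = 129.6 − 86.3 = 43.3000
Bowley skewness = 21.3000 / 43.3000 ≈ 0.492

0.492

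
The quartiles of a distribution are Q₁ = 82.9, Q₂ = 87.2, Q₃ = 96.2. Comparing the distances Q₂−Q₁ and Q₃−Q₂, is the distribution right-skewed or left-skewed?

right-skewed

Q₂ − Q₁ = 4.3;  Q₃ − Q₂ = 9.0
Q₃ − Q₂ > Q₂ − Q₁ ⇒ the upper half is more spread out ⇒ right-skewed.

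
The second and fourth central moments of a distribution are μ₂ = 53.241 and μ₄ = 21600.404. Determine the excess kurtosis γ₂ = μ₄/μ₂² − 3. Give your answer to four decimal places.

4.6203

μ₂² = 53.241² = 2834.60408
μ₄/μ₂² = 21600.404 / 2834.60408 = 7.62025
γ₂ = 7.62025 − 3 ≈ 4.6203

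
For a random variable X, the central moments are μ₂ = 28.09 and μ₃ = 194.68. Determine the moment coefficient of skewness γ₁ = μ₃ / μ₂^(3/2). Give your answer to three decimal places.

1.308

σ = √μ₂ = √28.09 = 5.30000
σ³ = μ₂^(3/2) = 148.87700
γ₁ = μ₃/σ³ = 194.68 / 148.87700 ≈ 1.308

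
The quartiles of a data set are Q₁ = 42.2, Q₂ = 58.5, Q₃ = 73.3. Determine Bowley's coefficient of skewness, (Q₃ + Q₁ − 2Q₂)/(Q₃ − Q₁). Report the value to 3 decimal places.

-0.048

numerator: Q₃ + Q₁ − 2Q₂ = 73.3 + 42.2 − 2×58.5 = -1.5000
denominator: Q₃ − Q₁ = 73.3 − 42.2 = 31.1000
Bowley skewness = -1.5000 / 31.1000 ≈ -0.048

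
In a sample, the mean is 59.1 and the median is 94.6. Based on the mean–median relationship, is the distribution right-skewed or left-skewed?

left-skewed

mean − median = 59.1 − 94.6 = -35.5
mean < median ⇒ the longer tail is on the left ⇒ left-skewed (negatively skewed).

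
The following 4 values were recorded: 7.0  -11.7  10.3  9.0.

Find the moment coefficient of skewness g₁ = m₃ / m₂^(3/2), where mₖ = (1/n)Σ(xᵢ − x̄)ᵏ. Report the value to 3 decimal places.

-1.096

x̄ = (7.0 - 11.7 + 10.3 + 9.0) / 4 = 3.6500
deviations (xᵢ − x̄): 3.3500, -15.3500, 6.6500, 5.3500
Σ(xᵢ − x̄)² = 319.6900 ⇒ m₂ = 319.6900/4 = 79.92250
Σ(xᵢ − x̄)³ = -3132.0000 ⇒ m₃ = -3132.0000/4 = -783.00000
m₂^(3/2) = 79.92250^(1.5) = 714.50223
g₁ = m₃ / m₂^(3/2) = -783.00000 / 714.50223 ≈ -1.096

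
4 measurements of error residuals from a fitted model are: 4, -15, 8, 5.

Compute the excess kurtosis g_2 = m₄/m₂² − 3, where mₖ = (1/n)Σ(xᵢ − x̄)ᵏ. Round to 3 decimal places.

-0.729

x̄ = 0.5000
Σ(xᵢ − x̄)² = 329.0000 ⇒ m₂ = 82.25000
Σ(xᵢ − x̄)⁴ = 61444.2500 ⇒ m₄ = 15361.06250
m₂² = 6765.06250
g_2 = m₄/m₂² − 3 = 2.27065 − 3 ≈ -0.729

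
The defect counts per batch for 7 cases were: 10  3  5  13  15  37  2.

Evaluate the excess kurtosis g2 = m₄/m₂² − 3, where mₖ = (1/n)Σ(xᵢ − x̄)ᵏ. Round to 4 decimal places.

0.7279

x̄ = 12.1429
Σ(xᵢ − x̄)² = 868.8571 ⇒ m₂ = 124.12245
Σ(xᵢ − x̄)⁴ = 402035.3994 ⇒ m₄ = 57433.62849
m₂² = 15406.38234
g2 = m₄/m₂² − 3 = 3.72791 − 3 ≈ 0.7279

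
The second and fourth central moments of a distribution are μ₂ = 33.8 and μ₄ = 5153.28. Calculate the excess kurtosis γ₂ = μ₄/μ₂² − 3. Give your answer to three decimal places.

μ₂² = 33.8² = 1142.44000
μ₄/μ₂² = 5153.28 / 1142.44000 = 4.51077
γ₂ = 4.51077 − 3 ≈ 1.511

1.511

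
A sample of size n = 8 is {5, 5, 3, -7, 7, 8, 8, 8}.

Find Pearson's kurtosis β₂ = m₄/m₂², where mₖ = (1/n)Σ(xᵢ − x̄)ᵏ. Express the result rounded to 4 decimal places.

4.7260

x̄ = 4.6250
Σ(xᵢ − x̄)² = 177.8750 ⇒ m₂ = 22.23438
Σ(xᵢ − x̄)⁴ = 18691.0566 ⇒ m₄ = 2336.38208
m₂² = 494.36743
β₂ = m₄/m₂² = 2336.38208 / 494.36743 ≈ 4.7260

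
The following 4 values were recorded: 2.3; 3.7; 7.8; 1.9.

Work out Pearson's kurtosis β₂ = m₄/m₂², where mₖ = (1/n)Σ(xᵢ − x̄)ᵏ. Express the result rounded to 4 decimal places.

2.0965

x̄ = 3.9250
Σ(xᵢ − x̄)² = 21.8075 ⇒ m₂ = 5.45188
Σ(xᵢ − x̄)⁴ = 249.2596 ⇒ m₄ = 62.31490
m₂² = 29.72294
β₂ = m₄/m₂² = 62.31490 / 29.72294 ≈ 2.0965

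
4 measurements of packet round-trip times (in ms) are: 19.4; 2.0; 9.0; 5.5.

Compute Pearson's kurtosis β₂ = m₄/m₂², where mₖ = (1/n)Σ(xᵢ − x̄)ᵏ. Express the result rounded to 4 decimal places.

x̄ = 8.9750
Σ(xᵢ − x̄)² = 169.4075 ⇒ m₂ = 42.35187
Σ(xᵢ − x̄)⁴ = 14324.1823 ⇒ m₄ = 3581.04557
m₂² = 1793.68132
β₂ = m₄/m₂² = 3581.04557 / 1793.68132 ≈ 1.9965

1.9965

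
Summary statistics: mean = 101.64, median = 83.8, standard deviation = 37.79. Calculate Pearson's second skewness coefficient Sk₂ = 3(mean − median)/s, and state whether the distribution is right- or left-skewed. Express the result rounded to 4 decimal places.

Sk₂ = 3(101.64 − 83.8) / 37.79 = 3 × 17.8400 / 37.79
    = 53.5200 / 37.79 ≈ 1.4162
Sk₂ > 0 ⇒ mean > median ⇒ right-skewed (positive skew).

1.4162, right-skewed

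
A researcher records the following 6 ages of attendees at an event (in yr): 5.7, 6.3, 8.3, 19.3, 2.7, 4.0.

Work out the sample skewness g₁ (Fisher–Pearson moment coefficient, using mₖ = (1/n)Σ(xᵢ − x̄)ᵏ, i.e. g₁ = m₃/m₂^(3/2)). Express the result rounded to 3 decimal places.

x̄ = (5.7 + 6.3 + 8.3 + 19.3 + 2.7 + 4.0) / 6 = 7.7167
deviations (xᵢ − x̄): -2.0167, -1.4167, 0.5833, 11.5833, -5.0167, -3.7167
Σ(xᵢ − x̄)² = 179.5683 ⇒ m₂ = 179.5683/6 = 29.92806
Σ(xᵢ − x̄)³ = 1365.7366 ⇒ m₃ = 1365.7366/6 = 227.62276
m₂^(3/2) = 29.92806^(1.5) = 163.72604
g₁ = m₃ / m₂^(3/2) = 227.62276 / 163.72604 ≈ 1.390

1.390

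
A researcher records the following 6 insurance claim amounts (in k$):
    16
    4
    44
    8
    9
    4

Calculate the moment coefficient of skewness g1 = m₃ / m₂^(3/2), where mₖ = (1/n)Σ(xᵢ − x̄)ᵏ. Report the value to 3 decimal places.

x̄ = (16 + 4 + 44 + 8 + 9 + 4) / 6 = 14.1667
deviations (xᵢ − x̄): 1.8333, -10.1667, 29.8333, -6.1667, -5.1667, -10.1667
Σ(xᵢ − x̄)² = 1164.8333 ⇒ m₂ = 1164.8333/6 = 194.13889
Σ(xᵢ − x̄)³ = 24084.5556 ⇒ m₃ = 24084.5556/6 = 4014.09259
m₂^(3/2) = 194.13889^(1.5) = 2705.00959
g1 = m₃ / m₂^(3/2) = 4014.09259 / 2705.00959 ≈ 1.484

1.484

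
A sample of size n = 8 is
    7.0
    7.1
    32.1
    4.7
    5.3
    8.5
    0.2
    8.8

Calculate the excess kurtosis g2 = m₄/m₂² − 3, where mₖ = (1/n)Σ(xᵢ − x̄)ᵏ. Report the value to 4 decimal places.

2.3213

x̄ = 9.2125
Σ(xᵢ − x̄)² = 650.7688 ⇒ m₂ = 81.34609
Σ(xᵢ − x̄)⁴ = 281696.5427 ⇒ m₄ = 35212.06784
m₂² = 6617.18697
g2 = m₄/m₂² − 3 = 5.32130 − 3 ≈ 2.3213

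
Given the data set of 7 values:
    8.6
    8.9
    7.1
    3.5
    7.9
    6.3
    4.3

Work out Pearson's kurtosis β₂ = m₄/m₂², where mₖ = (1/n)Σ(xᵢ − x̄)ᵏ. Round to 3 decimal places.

1.757

x̄ = 6.6571
Σ(xᵢ − x̄)² = 26.1971 ⇒ m₂ = 3.74245
Σ(xᵢ − x̄)⁴ = 172.2167 ⇒ m₄ = 24.60239
m₂² = 14.00592
β₂ = m₄/m₂² = 24.60239 / 14.00592 ≈ 1.757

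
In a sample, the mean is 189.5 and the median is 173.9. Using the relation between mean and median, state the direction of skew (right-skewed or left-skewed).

mean − median = 189.5 − 173.9 = 15.6
mean > median ⇒ the longer tail is on the right ⇒ right-skewed (positively skewed).

right-skewed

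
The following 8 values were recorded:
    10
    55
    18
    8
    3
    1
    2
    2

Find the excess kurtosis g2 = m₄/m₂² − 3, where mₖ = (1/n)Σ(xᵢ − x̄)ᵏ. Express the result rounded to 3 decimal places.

x̄ = 12.3750
Σ(xᵢ − x̄)² = 2305.8750 ⇒ m₂ = 288.23438
Σ(xᵢ − x̄)⁴ = 3350130.5566 ⇒ m₄ = 418766.31958
m₂² = 83079.05493
g2 = m₄/m₂² − 3 = 5.04058 − 3 ≈ 2.041

2.041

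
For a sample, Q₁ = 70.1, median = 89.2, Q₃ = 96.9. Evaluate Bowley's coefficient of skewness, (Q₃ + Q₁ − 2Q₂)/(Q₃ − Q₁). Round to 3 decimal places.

-0.425

numerator: Q₃ + Q₁ − 2Q₂ = 96.9 + 70.1 − 2×89.2 = -11.4000
denominator: Q₃ − Q₁ = 96.9 − 70.1 = 26.8000
Bowley skewness = -11.4000 / 26.8000 ≈ -0.425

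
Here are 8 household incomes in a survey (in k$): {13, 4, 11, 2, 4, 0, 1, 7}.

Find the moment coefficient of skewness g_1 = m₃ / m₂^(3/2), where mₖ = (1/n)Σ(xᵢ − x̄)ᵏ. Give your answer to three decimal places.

x̄ = (13 + 4 + 11 + 2 + 4 + 0 + 1 + 7) / 8 = 5.2500
deviations (xᵢ − x̄): 7.7500, -1.2500, 5.7500, -3.2500, -1.2500, -5.2500, -4.2500, 1.7500
Σ(xᵢ − x̄)² = 155.5000 ⇒ m₂ = 155.5000/8 = 19.43750
Σ(xᵢ − x̄)³ = 401.2500 ⇒ m₃ = 401.2500/8 = 50.15625
m₂^(3/2) = 19.43750^(1.5) = 85.69601
g_1 = m₃ / m₂^(3/2) = 50.15625 / 85.69601 ≈ 0.585

0.585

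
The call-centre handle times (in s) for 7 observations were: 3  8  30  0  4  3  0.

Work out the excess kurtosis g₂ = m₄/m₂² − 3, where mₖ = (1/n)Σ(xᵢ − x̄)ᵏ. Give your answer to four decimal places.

x̄ = 6.8571
Σ(xᵢ − x̄)² = 668.8571 ⇒ m₂ = 95.55102
Σ(xᵢ − x̄)⁴ = 291791.4810 ⇒ m₄ = 41684.49729
m₂² = 9129.99750
g₂ = m₄/m₂² − 3 = 4.56566 − 3 ≈ 1.5657

1.5657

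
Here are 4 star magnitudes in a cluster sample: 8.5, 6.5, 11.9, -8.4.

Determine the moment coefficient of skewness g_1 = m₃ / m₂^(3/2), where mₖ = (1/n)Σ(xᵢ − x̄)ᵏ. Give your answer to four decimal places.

x̄ = (8.5 + 6.5 + 11.9 - 8.4) / 4 = 4.6250
deviations (xᵢ − x̄): 3.8750, 1.8750, 7.2750, -13.0250
Σ(xᵢ − x̄)² = 241.1075 ⇒ m₂ = 241.1075/4 = 60.27688
Σ(xᵢ − x̄)³ = -1759.8881 ⇒ m₃ = -1759.8881/4 = -439.97203
m₂^(3/2) = 60.27688^(1.5) = 467.97871
g_1 = m₃ / m₂^(3/2) = -439.97203 / 467.97871 ≈ -0.9402

-0.9402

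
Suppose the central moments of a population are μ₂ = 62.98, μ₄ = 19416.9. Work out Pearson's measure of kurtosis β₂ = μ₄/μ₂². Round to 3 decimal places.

μ₂² = 62.98² = 3966.48040
μ₄/μ₂² = 19416.9 / 3966.48040 = 4.89525
β₂ ≈ 4.895

4.895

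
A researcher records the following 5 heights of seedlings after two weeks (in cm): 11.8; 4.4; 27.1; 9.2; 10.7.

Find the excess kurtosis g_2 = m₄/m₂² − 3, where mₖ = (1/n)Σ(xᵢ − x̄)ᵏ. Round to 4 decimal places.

-0.1818

x̄ = 12.6400
Σ(xᵢ − x̄)² = 293.2920 ⇒ m₂ = 58.65840
Σ(xᵢ − x̄)⁴ = 48484.0779 ⇒ m₄ = 9696.81558
m₂² = 3440.80789
g_2 = m₄/m₂² − 3 = 2.81818 − 3 ≈ -0.1818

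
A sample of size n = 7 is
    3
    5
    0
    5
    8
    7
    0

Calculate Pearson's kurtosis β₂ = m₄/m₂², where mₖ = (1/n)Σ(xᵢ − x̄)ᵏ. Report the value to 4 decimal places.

1.6567

x̄ = 4.0000
Σ(xᵢ − x̄)² = 60.0000 ⇒ m₂ = 8.57143
Σ(xᵢ − x̄)⁴ = 852.0000 ⇒ m₄ = 121.71429
m₂² = 73.46939
β₂ = m₄/m₂² = 121.71429 / 73.46939 ≈ 1.6567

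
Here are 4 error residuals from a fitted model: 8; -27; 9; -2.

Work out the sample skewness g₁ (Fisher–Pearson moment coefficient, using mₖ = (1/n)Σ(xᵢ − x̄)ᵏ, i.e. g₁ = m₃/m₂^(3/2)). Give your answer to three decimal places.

-0.881

x̄ = (8 - 27 + 9 - 2) / 4 = -3.0000
deviations (xᵢ − x̄): 11.0000, -24.0000, 12.0000, 1.0000
Σ(xᵢ − x̄)² = 842.0000 ⇒ m₂ = 842.0000/4 = 210.50000
Σ(xᵢ − x̄)³ = -10764.0000 ⇒ m₃ = -10764.0000/4 = -2691.00000
m₂^(3/2) = 210.50000^(1.5) = 3054.06412
g₁ = m₃ / m₂^(3/2) = -2691.00000 / 3054.06412 ≈ -0.881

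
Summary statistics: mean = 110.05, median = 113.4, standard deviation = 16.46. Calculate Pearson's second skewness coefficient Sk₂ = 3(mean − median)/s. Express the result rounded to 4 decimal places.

-0.6106

Sk₂ = 3(110.05 − 113.4) / 16.46 = 3 × -3.3500 / 16.46
    = -10.0500 / 16.46 ≈ -0.6106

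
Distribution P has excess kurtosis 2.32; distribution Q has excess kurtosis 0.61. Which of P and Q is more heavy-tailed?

P

Higher excess kurtosis ⇒ heavier tails relative to the normal distribution.
2.32 vs 0.61: the larger is 2.32, so P has heavier tails.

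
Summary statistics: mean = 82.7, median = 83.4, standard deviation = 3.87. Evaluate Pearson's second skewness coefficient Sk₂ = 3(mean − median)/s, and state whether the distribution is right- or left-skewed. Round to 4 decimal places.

Sk₂ = 3(82.7 − 83.4) / 3.87 = 3 × -0.7000 / 3.87
    = -2.1000 / 3.87 ≈ -0.5426
Sk₂ < 0 ⇒ mean < median ⇒ left-skewed (negative skew).

-0.5426, left-skewed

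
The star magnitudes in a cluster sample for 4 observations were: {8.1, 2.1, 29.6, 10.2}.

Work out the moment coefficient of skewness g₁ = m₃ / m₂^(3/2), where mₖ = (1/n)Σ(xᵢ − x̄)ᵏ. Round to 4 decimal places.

x̄ = (8.1 + 2.1 + 29.6 + 10.2) / 4 = 12.5000
deviations (xᵢ − x̄): -4.4000, -10.4000, 17.1000, -2.3000
Σ(xᵢ − x̄)² = 425.2200 ⇒ m₂ = 425.2200/4 = 106.30500
Σ(xᵢ − x̄)³ = 3777.9960 ⇒ m₃ = 3777.9960/4 = 944.49900
m₂^(3/2) = 106.30500^(1.5) = 1096.05043
g₁ = m₃ / m₂^(3/2) = 944.49900 / 1096.05043 ≈ 0.8617

0.8617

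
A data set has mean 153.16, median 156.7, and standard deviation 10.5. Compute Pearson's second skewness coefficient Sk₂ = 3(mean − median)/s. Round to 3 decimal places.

Sk₂ = 3(153.16 − 156.7) / 10.5 = 3 × -3.5400 / 10.5
    = -10.6200 / 10.5 ≈ -1.011

-1.011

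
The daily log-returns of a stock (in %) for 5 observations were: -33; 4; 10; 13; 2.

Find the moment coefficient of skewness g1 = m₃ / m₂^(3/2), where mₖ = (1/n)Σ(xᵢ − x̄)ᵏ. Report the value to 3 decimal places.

-1.288

x̄ = (-33 + 4 + 10 + 13 + 2) / 5 = -0.8000
deviations (xᵢ − x̄): -32.2000, 4.8000, 10.8000, 13.8000, 2.8000
Σ(xᵢ − x̄)² = 1374.8000 ⇒ m₂ = 1374.8000/5 = 274.96000
Σ(xᵢ − x̄)³ = -29365.9200 ⇒ m₃ = -29365.9200/5 = -5873.18400
m₂^(3/2) = 274.96000^(1.5) = 4559.36414
g1 = m₃ / m₂^(3/2) = -5873.18400 / 4559.36414 ≈ -1.288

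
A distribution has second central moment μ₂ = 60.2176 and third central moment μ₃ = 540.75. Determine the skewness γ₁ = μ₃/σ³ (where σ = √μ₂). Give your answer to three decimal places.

σ = √μ₂ = √60.2176 = 7.76000
σ³ = μ₂^(3/2) = 467.28858
γ₁ = μ₃/σ³ = 540.75 / 467.28858 ≈ 1.157

1.157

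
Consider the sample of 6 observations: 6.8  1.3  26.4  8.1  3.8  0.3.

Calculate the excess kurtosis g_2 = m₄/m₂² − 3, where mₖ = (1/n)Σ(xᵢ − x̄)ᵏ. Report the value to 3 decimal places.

0.528

x̄ = 7.7833
Σ(xᵢ − x̄)² = 461.5483 ⇒ m₂ = 76.92472
Σ(xᵢ − x̄)⁴ = 125273.4495 ⇒ m₄ = 20878.90825
m₂² = 5917.41289
g_2 = m₄/m₂² − 3 = 3.52838 − 3 ≈ 0.528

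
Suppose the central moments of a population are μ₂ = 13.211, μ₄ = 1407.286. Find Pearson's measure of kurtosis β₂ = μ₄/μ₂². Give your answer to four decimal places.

μ₂² = 13.211² = 174.53052
μ₄/μ₂² = 1407.286 / 174.53052 = 8.06327
β₂ ≈ 8.0633

8.0633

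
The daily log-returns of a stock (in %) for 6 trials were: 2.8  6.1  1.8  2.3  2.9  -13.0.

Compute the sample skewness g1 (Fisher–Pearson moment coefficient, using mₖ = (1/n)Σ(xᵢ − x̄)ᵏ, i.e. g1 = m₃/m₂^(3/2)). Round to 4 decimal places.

x̄ = (2.8 + 6.1 + 1.8 + 2.3 + 2.9 - 13.0) / 6 = 0.4833
deviations (xᵢ − x̄): 2.3167, 5.6167, 1.3167, 1.8167, 2.4167, -13.4833
Σ(xᵢ − x̄)² = 229.5883 ⇒ m₂ = 229.5883/6 = 38.26472
Σ(xᵢ − x̄)³ = -2239.2596 ⇒ m₃ = -2239.2596/6 = -373.20993
m₂^(3/2) = 38.26472^(1.5) = 236.69978
g1 = m₃ / m₂^(3/2) = -373.20993 / 236.69978 ≈ -1.5767

-1.5767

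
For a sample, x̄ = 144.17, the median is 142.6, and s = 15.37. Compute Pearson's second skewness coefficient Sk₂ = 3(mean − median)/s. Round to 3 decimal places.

0.306

Sk₂ = 3(144.17 − 142.6) / 15.37 = 3 × 1.5700 / 15.37
    = 4.7100 / 15.37 ≈ 0.306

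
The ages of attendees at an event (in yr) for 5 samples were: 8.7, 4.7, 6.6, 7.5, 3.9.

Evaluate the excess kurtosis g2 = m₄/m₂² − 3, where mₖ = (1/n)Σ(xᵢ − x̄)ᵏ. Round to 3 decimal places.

-1.464

x̄ = 6.2800
Σ(xᵢ − x̄)² = 15.6080 ⇒ m₂ = 3.12160
Σ(xᵢ − x̄)⁴ = 74.8407 ⇒ m₄ = 14.96814
m₂² = 9.74439
g2 = m₄/m₂² − 3 = 1.53608 − 3 ≈ -1.464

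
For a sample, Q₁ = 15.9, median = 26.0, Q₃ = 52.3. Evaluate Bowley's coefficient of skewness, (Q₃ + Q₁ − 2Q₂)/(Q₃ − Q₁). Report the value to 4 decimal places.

numerator: Q₃ + Q₁ − 2Q₂ = 52.3 + 15.9 − 2×26.0 = 16.2000
denominator: Q₃ − Q₁ = 52.3 − 15.9 = 36.4000
Bowley skewness = 16.2000 / 36.4000 ≈ 0.4451

0.4451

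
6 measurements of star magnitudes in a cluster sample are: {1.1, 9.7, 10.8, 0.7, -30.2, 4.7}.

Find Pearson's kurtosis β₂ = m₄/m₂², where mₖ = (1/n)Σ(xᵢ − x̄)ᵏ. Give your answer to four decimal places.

3.6751

x̄ = -0.5333
Σ(xᵢ − x̄)² = 1144.8533 ⇒ m₂ = 190.80889
Σ(xᵢ − x̄)⁴ = 802819.5755 ⇒ m₄ = 133803.26259
m₂² = 36408.03208
β₂ = m₄/m₂² = 133803.26259 / 36408.03208 ≈ 3.6751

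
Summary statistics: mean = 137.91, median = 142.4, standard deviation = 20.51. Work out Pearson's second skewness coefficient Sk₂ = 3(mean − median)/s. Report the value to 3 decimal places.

Sk₂ = 3(137.91 − 142.4) / 20.51 = 3 × -4.4900 / 20.51
    = -13.4700 / 20.51 ≈ -0.657

-0.657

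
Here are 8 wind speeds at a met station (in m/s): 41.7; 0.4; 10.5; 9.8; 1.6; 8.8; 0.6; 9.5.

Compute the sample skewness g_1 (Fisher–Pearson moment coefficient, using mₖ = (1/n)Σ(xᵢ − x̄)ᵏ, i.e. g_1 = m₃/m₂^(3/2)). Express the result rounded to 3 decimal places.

x̄ = (41.7 + 0.4 + 10.5 + 9.8 + 1.6 + 8.8 + 0.6 + 9.5) / 8 = 10.3625
deviations (xᵢ − x̄): 31.3375, -9.9625, 0.1375, -0.5625, -8.7625, -1.5625, -9.7625, -0.8625
Σ(xᵢ − x̄)² = 1256.8988 ⇒ m₂ = 1256.8988/8 = 157.11234
Σ(xᵢ − x̄)³ = 28177.9945 ⇒ m₃ = 28177.9945/8 = 3522.24932
m₂^(3/2) = 157.11234^(1.5) = 1969.31623
g_1 = m₃ / m₂^(3/2) = 3522.24932 / 1969.31623 ≈ 1.789

1.789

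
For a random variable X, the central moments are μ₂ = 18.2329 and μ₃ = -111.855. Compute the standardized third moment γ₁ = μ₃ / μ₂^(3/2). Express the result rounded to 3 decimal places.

-1.437

σ = √μ₂ = √18.2329 = 4.27000
σ³ = μ₂^(3/2) = 77.85448
γ₁ = μ₃/σ³ = -111.855 / 77.85448 ≈ -1.437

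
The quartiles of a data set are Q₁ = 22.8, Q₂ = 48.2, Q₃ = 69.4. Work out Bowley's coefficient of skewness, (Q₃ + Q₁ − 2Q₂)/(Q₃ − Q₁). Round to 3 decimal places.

-0.090

numerator: Q₃ + Q₁ − 2Q₂ = 69.4 + 22.8 − 2×48.2 = -4.2000
denominator: Q₃ − Q₁ = 69.4 − 22.8 = 46.6000
Bowley skewness = -4.2000 / 46.6000 ≈ -0.090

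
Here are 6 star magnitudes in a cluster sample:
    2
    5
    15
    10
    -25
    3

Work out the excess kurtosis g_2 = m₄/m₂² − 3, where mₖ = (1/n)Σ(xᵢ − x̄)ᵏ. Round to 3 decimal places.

x̄ = 1.6667
Σ(xᵢ − x̄)² = 971.3333 ⇒ m₂ = 161.88889
Σ(xᵢ − x̄)⁴ = 542233.1111 ⇒ m₄ = 90372.18519
m₂² = 26208.01235
g_2 = m₄/m₂² − 3 = 3.44827 − 3 ≈ 0.448

0.448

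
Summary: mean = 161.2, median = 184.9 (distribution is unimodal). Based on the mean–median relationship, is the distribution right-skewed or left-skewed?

left-skewed

mean − median = 161.2 − 184.9 = -23.7
mean < median ⇒ the longer tail is on the left ⇒ left-skewed (negatively skewed).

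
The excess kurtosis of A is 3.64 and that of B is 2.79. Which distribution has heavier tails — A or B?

A

Higher excess kurtosis ⇒ heavier tails relative to the normal distribution.
3.64 vs 2.79: the larger is 3.64, so A has heavier tails.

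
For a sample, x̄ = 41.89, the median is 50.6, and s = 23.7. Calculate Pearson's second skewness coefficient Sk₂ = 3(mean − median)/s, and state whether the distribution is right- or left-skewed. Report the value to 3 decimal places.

Sk₂ = 3(41.89 − 50.6) / 23.7 = 3 × -8.7100 / 23.7
    = -26.1300 / 23.7 ≈ -1.103
Sk₂ < 0 ⇒ mean < median ⇒ left-skewed (negative skew).

-1.103, left-skewed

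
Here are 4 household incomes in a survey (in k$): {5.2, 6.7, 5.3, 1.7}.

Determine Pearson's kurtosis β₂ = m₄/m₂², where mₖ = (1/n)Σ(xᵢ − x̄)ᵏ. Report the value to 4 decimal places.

2.1410

x̄ = 4.7250
Σ(xᵢ − x̄)² = 13.6075 ⇒ m₂ = 3.40187
Σ(xᵢ − x̄)⁴ = 99.1090 ⇒ m₄ = 24.77726
m₂² = 11.57275
β₂ = m₄/m₂² = 24.77726 / 11.57275 ≈ 2.1410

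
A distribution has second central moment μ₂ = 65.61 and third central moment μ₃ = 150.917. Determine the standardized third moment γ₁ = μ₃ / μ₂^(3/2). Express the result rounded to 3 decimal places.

0.284

σ = √μ₂ = √65.61 = 8.10000
σ³ = μ₂^(3/2) = 531.44100
γ₁ = μ₃/σ³ = 150.917 / 531.44100 ≈ 0.284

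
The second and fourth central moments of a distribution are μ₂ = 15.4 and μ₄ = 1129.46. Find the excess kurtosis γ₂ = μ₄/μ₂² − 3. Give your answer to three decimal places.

1.762

μ₂² = 15.4² = 237.16000
μ₄/μ₂² = 1129.46 / 237.16000 = 4.76244
γ₂ = 4.76244 − 3 ≈ 1.762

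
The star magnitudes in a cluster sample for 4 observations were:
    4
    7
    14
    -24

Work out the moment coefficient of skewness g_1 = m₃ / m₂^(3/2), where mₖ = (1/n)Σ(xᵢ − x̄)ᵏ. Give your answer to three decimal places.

x̄ = (4 + 7 + 14 - 24) / 4 = 0.2500
deviations (xᵢ − x̄): 3.7500, 6.7500, 13.7500, -24.2500
Σ(xᵢ − x̄)² = 836.7500 ⇒ m₂ = 836.7500/4 = 209.18750
Σ(xᵢ − x̄)³ = -11300.6250 ⇒ m₃ = -11300.6250/4 = -2825.15625
m₂^(3/2) = 209.18750^(1.5) = 3025.54485
g_1 = m₃ / m₂^(3/2) = -2825.15625 / 3025.54485 ≈ -0.934

-0.934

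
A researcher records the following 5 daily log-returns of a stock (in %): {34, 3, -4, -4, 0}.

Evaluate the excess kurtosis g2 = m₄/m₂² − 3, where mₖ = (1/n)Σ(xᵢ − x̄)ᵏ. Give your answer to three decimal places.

x̄ = 5.8000
Σ(xᵢ − x̄)² = 1028.8000 ⇒ m₂ = 205.76000
Σ(xᵢ − x̄)⁴ = 652047.1360 ⇒ m₄ = 130409.42720
m₂² = 42337.17760
g2 = m₄/m₂² − 3 = 3.08026 − 3 ≈ 0.080

0.080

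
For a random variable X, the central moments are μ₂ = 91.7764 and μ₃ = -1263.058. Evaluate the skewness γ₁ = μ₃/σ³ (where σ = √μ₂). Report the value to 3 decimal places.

-1.437

σ = √μ₂ = √91.7764 = 9.58000
σ³ = μ₂^(3/2) = 879.21791
γ₁ = μ₃/σ³ = -1263.058 / 879.21791 ≈ -1.437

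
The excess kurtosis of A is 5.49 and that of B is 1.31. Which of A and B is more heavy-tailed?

A

Higher excess kurtosis ⇒ heavier tails relative to the normal distribution.
5.49 vs 1.31: the larger is 5.49, so A has heavier tails.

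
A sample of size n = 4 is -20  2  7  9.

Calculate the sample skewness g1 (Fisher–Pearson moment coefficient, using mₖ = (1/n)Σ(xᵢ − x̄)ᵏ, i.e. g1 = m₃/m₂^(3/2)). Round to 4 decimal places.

x̄ = (-20 + 2 + 7 + 9) / 4 = -0.5000
deviations (xᵢ − x̄): -19.5000, 2.5000, 7.5000, 9.5000
Σ(xᵢ − x̄)² = 533.0000 ⇒ m₂ = 533.0000/4 = 133.25000
Σ(xᵢ − x̄)³ = -6120.0000 ⇒ m₃ = -6120.0000/4 = -1530.00000
m₂^(3/2) = 133.25000^(1.5) = 1538.15757
g1 = m₃ / m₂^(3/2) = -1530.00000 / 1538.15757 ≈ -0.9947

-0.9947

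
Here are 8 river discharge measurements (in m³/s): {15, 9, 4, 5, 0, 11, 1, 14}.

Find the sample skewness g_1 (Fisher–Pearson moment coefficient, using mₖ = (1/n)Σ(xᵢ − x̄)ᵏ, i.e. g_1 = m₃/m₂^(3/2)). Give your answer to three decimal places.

0.060

x̄ = (15 + 9 + 4 + 5 + 0 + 11 + 1 + 14) / 8 = 7.3750
deviations (xᵢ − x̄): 7.6250, 1.6250, -3.3750, -2.3750, -7.3750, 3.6250, -6.3750, 6.6250
Σ(xᵢ − x̄)² = 229.8750 ⇒ m₂ = 229.8750/8 = 28.73438
Σ(xᵢ − x̄)³ = 73.9688 ⇒ m₃ = 73.9688/8 = 9.24609
m₂^(3/2) = 28.73438^(1.5) = 154.02905
g_1 = m₃ / m₂^(3/2) = 9.24609 / 154.02905 ≈ 0.060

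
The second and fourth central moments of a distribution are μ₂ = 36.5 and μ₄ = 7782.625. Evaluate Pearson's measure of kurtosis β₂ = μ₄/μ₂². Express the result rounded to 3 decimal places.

5.842

μ₂² = 36.5² = 1332.25000
μ₄/μ₂² = 7782.625 / 1332.25000 = 5.84172
β₂ ≈ 5.842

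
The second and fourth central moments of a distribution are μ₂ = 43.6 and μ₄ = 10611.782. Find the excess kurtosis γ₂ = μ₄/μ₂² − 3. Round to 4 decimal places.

2.5823

μ₂² = 43.6² = 1900.96000
μ₄/μ₂² = 10611.782 / 1900.96000 = 5.58233
γ₂ = 5.58233 − 3 ≈ 2.5823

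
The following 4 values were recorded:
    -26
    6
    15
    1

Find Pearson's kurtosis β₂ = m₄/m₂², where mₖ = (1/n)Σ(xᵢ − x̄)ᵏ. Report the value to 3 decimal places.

2.103

x̄ = -1.0000
Σ(xᵢ − x̄)² = 934.0000 ⇒ m₂ = 233.50000
Σ(xᵢ − x̄)⁴ = 458578.0000 ⇒ m₄ = 114644.50000
m₂² = 54522.25000
β₂ = m₄/m₂² = 114644.50000 / 54522.25000 ≈ 2.103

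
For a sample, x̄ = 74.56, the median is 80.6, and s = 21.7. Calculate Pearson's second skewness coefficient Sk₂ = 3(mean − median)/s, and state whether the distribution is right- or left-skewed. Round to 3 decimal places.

-0.835, left-skewed

Sk₂ = 3(74.56 − 80.6) / 21.7 = 3 × -6.0400 / 21.7
    = -18.1200 / 21.7 ≈ -0.835
Sk₂ < 0 ⇒ mean < median ⇒ left-skewed (negative skew).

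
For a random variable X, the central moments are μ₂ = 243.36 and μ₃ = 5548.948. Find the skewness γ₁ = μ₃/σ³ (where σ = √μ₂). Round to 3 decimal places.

1.462

σ = √μ₂ = √243.36 = 15.60000
σ³ = μ₂^(3/2) = 3796.41600
γ₁ = μ₃/σ³ = 5548.948 / 3796.41600 ≈ 1.462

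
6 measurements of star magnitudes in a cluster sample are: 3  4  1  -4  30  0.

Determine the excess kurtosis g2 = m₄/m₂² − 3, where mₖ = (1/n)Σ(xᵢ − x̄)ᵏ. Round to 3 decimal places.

0.856

x̄ = 5.6667
Σ(xᵢ − x̄)² = 749.3333 ⇒ m₂ = 124.88889
Σ(xᵢ − x̄)⁴ = 360891.1111 ⇒ m₄ = 60148.51852
m₂² = 15597.23457
g2 = m₄/m₂² − 3 = 3.85636 − 3 ≈ 0.856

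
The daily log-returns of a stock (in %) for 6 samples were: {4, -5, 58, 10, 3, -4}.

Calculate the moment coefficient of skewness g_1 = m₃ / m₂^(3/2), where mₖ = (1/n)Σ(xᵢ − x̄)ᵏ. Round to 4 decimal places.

1.5754

x̄ = (4 - 5 + 58 + 10 + 3 - 4) / 6 = 11.0000
deviations (xᵢ − x̄): -7.0000, -16.0000, 47.0000, -1.0000, -8.0000, -15.0000
Σ(xᵢ − x̄)² = 2804.0000 ⇒ m₂ = 2804.0000/6 = 467.33333
Σ(xᵢ − x̄)³ = 95496.0000 ⇒ m₃ = 95496.0000/6 = 15916.00000
m₂^(3/2) = 467.33333^(1.5) = 10102.76238
g_1 = m₃ / m₂^(3/2) = 15916.00000 / 10102.76238 ≈ 1.5754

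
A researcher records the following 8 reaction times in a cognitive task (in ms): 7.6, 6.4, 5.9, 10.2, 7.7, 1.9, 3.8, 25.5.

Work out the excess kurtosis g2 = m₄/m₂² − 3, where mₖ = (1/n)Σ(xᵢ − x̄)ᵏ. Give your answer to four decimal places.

x̄ = 8.6250
Σ(xᵢ − x̄)² = 370.0350 ⇒ m₂ = 46.25438
Σ(xᵢ − x̄)⁴ = 83766.4438 ⇒ m₄ = 10470.80548
m₂² = 2139.46721
g2 = m₄/m₂² − 3 = 4.89412 − 3 ≈ 1.8941

1.8941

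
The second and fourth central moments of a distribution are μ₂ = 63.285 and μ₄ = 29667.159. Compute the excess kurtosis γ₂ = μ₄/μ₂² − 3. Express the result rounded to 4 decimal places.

μ₂² = 63.285² = 4004.99123
μ₄/μ₂² = 29667.159 / 4004.99123 = 7.40755
γ₂ = 7.40755 − 3 ≈ 4.4075

4.4075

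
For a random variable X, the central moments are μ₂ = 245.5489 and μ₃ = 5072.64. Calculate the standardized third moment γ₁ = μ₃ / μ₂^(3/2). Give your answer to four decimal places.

1.3183

σ = √μ₂ = √245.5489 = 15.67000
σ³ = μ₂^(3/2) = 3847.75126
γ₁ = μ₃/σ³ = 5072.64 / 3847.75126 ≈ 1.3183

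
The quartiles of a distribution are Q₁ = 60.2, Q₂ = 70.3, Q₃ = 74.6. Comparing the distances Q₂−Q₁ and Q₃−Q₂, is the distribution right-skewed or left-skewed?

left-skewed

Q₂ − Q₁ = 10.1;  Q₃ − Q₂ = 4.3
Q₂ − Q₁ > Q₃ − Q₂ ⇒ the lower half is more spread out ⇒ left-skewed.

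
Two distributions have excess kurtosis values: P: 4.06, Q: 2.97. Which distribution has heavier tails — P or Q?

Higher excess kurtosis ⇒ heavier tails relative to the normal distribution.
4.06 vs 2.97: the larger is 4.06, so P has heavier tails.

P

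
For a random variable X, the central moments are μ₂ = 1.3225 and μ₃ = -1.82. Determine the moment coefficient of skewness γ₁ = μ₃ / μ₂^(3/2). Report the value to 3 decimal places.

σ = √μ₂ = √1.3225 = 1.15000
σ³ = μ₂^(3/2) = 1.52088
γ₁ = μ₃/σ³ = -1.82 / 1.52088 ≈ -1.197

-1.197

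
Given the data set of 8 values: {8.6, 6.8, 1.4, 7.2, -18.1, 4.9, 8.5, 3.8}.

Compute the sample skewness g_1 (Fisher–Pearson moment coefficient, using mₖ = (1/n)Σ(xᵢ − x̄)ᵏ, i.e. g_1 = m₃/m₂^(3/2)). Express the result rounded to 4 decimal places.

x̄ = (8.6 + 6.8 + 1.4 + 7.2 - 18.1 + 4.9 + 8.5 + 3.8) / 8 = 2.8875
deviations (xᵢ − x̄): 5.7125, 3.9125, -1.4875, 4.3125, -20.9875, 2.0125, 5.6125, 0.9125
Σ(xᵢ − x̄)² = 545.6088 ⇒ m₂ = 545.6088/8 = 68.20109
Σ(xᵢ − x̄)³ = -8735.5507 ⇒ m₃ = -8735.5507/8 = -1091.94383
m₂^(3/2) = 68.20109^(1.5) = 563.23160
g_1 = m₃ / m₂^(3/2) = -1091.94383 / 563.23160 ≈ -1.9387

-1.9387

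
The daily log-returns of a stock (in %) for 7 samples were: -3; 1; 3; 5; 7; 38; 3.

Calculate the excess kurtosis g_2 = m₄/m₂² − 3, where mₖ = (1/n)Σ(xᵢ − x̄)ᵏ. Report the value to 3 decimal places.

x̄ = 7.7143
Σ(xᵢ − x̄)² = 1129.4286 ⇒ m₂ = 161.34694
Σ(xᵢ − x̄)⁴ = 857553.6152 ⇒ m₄ = 122507.65931
m₂² = 26032.83465
g_2 = m₄/m₂² − 3 = 4.70589 − 3 ≈ 1.706

1.706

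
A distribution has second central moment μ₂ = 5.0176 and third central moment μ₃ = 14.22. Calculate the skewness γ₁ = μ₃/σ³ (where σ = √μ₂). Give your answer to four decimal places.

σ = √μ₂ = √5.0176 = 2.24000
σ³ = μ₂^(3/2) = 11.23942
γ₁ = μ₃/σ³ = 14.22 / 11.23942 ≈ 1.2652

1.2652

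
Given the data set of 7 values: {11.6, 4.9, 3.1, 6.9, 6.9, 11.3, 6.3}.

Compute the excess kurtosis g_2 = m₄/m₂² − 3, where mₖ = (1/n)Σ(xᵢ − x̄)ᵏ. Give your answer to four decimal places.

x̄ = 7.2857
Σ(xᵢ − x̄)² = 59.2086 ⇒ m₂ = 8.45837
Σ(xᵢ − x̄)⁴ = 946.4634 ⇒ m₄ = 135.20906
m₂² = 71.54398
g_2 = m₄/m₂² − 3 = 1.88987 − 3 ≈ -1.1101

-1.1101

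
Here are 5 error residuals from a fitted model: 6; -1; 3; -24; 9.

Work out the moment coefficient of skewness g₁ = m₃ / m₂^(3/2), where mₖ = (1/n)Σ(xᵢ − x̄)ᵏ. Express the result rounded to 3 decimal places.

-1.216

x̄ = (6 - 1 + 3 - 24 + 9) / 5 = -1.4000
deviations (xᵢ − x̄): 7.4000, 0.4000, 4.4000, -22.6000, 10.4000
Σ(xᵢ − x̄)² = 693.2000 ⇒ m₂ = 693.2000/5 = 138.64000
Σ(xᵢ − x̄)³ = -9927.8400 ⇒ m₃ = -9927.8400/5 = -1985.56800
m₂^(3/2) = 138.64000^(1.5) = 1632.42345
g₁ = m₃ / m₂^(3/2) = -1985.56800 / 1632.42345 ≈ -1.216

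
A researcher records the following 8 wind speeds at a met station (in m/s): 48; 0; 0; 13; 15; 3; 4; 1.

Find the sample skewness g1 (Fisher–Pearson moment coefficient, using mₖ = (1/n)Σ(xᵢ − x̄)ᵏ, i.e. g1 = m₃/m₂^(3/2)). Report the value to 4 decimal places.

1.7521

x̄ = (48 + 0 + 0 + 13 + 15 + 3 + 4 + 1) / 8 = 10.5000
deviations (xᵢ − x̄): 37.5000, -10.5000, -10.5000, 2.5000, 4.5000, -7.5000, -6.5000, -9.5000
Σ(xᵢ − x̄)² = 1842.0000 ⇒ m₂ = 1842.0000/8 = 230.25000
Σ(xᵢ − x̄)³ = 48972.0000 ⇒ m₃ = 48972.0000/8 = 6121.50000
m₂^(3/2) = 230.25000^(1.5) = 3493.81141
g1 = m₃ / m₂^(3/2) = 6121.50000 / 3493.81141 ≈ 1.7521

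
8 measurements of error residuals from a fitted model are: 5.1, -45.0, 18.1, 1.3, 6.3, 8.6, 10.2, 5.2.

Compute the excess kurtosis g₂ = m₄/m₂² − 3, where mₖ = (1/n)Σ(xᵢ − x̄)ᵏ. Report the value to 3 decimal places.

2.457

x̄ = 1.2250
Σ(xᵢ − x̄)² = 2613.0350 ⇒ m₂ = 326.62938
Σ(xᵢ − x̄)⁴ = 4657379.9189 ⇒ m₄ = 582172.48986
m₂² = 106686.74861
g₂ = m₄/m₂² − 3 = 5.45684 − 3 ≈ 2.457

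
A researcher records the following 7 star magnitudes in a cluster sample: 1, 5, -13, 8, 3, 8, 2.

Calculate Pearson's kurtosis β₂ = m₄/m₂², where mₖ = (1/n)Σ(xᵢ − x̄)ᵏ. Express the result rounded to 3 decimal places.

x̄ = 2.0000
Σ(xᵢ − x̄)² = 308.0000 ⇒ m₂ = 44.00000
Σ(xᵢ − x̄)⁴ = 53300.0000 ⇒ m₄ = 7614.28571
m₂² = 1936.00000
β₂ = m₄/m₂² = 7614.28571 / 1936.00000 ≈ 3.933

3.933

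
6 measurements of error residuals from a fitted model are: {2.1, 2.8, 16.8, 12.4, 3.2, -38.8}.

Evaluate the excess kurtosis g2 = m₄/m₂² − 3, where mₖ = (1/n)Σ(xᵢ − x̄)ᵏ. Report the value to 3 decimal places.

0.609

x̄ = -0.2500
Σ(xᵢ − x̄)² = 1963.5550 ⇒ m₂ = 327.25917
Σ(xᵢ − x̄)⁴ = 2318874.4885 ⇒ m₄ = 386479.08142
m₂² = 107098.56217
g2 = m₄/m₂² − 3 = 3.60863 − 3 ≈ 0.609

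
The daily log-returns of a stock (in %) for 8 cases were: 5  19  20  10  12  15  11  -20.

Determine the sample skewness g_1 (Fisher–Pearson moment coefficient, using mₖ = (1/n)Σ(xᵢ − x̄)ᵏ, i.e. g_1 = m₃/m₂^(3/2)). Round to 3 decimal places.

x̄ = (5 + 19 + 20 + 10 + 12 + 15 + 11 - 20) / 8 = 9.0000
deviations (xᵢ − x̄): -4.0000, 10.0000, 11.0000, 1.0000, 3.0000, 6.0000, 2.0000, -29.0000
Σ(xᵢ − x̄)² = 1128.0000 ⇒ m₂ = 1128.0000/8 = 141.00000
Σ(xᵢ − x̄)³ = -21870.0000 ⇒ m₃ = -21870.0000/8 = -2733.75000
m₂^(3/2) = 141.00000^(1.5) = 1674.28223
g_1 = m₃ / m₂^(3/2) = -2733.75000 / 1674.28223 ≈ -1.633

-1.633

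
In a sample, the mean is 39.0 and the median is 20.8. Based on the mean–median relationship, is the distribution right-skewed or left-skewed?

mean − median = 39.0 − 20.8 = 18.2
mean > median ⇒ the longer tail is on the right ⇒ right-skewed (positively skewed).

right-skewed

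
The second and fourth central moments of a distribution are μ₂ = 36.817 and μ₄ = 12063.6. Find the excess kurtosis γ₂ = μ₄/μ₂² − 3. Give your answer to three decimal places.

μ₂² = 36.817² = 1355.49149
μ₄/μ₂² = 12063.6 / 1355.49149 = 8.89980
γ₂ = 8.89980 − 3 ≈ 5.900

5.900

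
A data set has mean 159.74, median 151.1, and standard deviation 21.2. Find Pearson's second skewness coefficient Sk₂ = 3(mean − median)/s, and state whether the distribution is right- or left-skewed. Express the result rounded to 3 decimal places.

Sk₂ = 3(159.74 − 151.1) / 21.2 = 3 × 8.6400 / 21.2
    = 25.9200 / 21.2 ≈ 1.223
Sk₂ > 0 ⇒ mean > median ⇒ right-skewed (positive skew).

1.223, right-skewed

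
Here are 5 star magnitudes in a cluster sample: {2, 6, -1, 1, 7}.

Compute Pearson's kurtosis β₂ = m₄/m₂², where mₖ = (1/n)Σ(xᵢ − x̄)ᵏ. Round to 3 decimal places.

1.441

x̄ = 3.0000
Σ(xᵢ − x̄)² = 46.0000 ⇒ m₂ = 9.20000
Σ(xᵢ − x̄)⁴ = 610.0000 ⇒ m₄ = 122.00000
m₂² = 84.64000
β₂ = m₄/m₂² = 122.00000 / 84.64000 ≈ 1.441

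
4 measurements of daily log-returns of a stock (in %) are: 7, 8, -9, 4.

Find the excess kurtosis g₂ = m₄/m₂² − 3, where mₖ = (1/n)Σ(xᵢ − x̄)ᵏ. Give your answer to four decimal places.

x̄ = 2.5000
Σ(xᵢ − x̄)² = 185.0000 ⇒ m₂ = 46.25000
Σ(xᵢ − x̄)⁴ = 18820.2500 ⇒ m₄ = 4705.06250
m₂² = 2139.06250
g₂ = m₄/m₂² − 3 = 2.19959 − 3 ≈ -0.8004

-0.8004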